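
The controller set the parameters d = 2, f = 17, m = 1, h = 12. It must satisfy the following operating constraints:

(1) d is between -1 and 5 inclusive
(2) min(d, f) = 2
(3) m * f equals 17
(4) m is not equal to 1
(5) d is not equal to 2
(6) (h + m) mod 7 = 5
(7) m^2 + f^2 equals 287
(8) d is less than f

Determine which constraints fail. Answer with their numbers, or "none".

(1) d = 2 lies in [-1, 5] — holds.
(2) min(2, 17) = 2 — holds.
(3) m * f = 1 * 17 = 17 — holds.
(4) m = 1, but 1 is required to differ — does not hold.
(5) d = 2, but 2 is required to differ — does not hold.
(6) h + m = 13; 13 mod 7 = 6, not 5 — does not hold.
(7) m^2 + f^2 = 1^2 + 17^2 = 1 + 289 = 290, not 287 — does not hold.
(8) d = 2, f = 17; 2 < 17 — holds.

Violated: 4, 5, 6, 7.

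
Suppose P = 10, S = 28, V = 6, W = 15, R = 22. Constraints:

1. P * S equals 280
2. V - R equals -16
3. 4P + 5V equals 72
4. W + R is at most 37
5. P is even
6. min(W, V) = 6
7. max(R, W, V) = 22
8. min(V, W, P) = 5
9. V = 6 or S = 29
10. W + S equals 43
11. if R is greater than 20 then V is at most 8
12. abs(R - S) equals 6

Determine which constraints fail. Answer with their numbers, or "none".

1. P * S = 10 * 28 = 280  ✓
2. V - R = 6 - 22 = -16  ✓
3. 4P + 5V = 4(10) + 5(6) = 70, not 72  ✗
4. W + R = 15 + 22 = 37; 37 ≤ 37  ✓
5. P = 10 is even  ✓
6. min(15, 6) = 6  ✓
7. max(22, 15, 6) = 22  ✓
8. min(6, 15, 10) = 6, not 5  ✗
9. V = 6 = 6 (first disjunct)  ✓
10. W + S = 15 + 28 = 43  ✓
11. R = 22 > 20, so we need V ≤ 8; V = 6 ≤ 8  ✓
12. abs(22 - 28) = 6  ✓

The assignment fails constraints 3, 8.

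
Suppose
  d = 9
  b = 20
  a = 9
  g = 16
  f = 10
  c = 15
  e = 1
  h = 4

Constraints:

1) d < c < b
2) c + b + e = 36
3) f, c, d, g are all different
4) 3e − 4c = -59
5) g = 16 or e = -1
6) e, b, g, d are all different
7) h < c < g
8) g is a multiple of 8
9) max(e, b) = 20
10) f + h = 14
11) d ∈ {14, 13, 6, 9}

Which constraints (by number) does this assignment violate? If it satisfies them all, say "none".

Constraint 4 does not hold.

1) values 9 < 15 < 20 — holds.
2) c + b + e = 15 + 20 + 1 = 36 — holds.
3) values 10, 15, 9, 16 are pairwise distinct — holds.
4) 3e − 4c = 3(1) − 4(15) = -57, not -59 — fails.
5) g = 16 = 16 (first disjunct) — holds.
6) values 1, 20, 16, 9 are pairwise distinct — holds.
7) values 4 < 15 < 16 — holds.
8) 16 / 8 = 2, so 8 divides 16 — holds.
9) max(1, 20) = 20 — holds.
10) f + h = 10 + 4 = 14 — holds.
11) d = 9 is in {14, 13, 6, 9} — holds.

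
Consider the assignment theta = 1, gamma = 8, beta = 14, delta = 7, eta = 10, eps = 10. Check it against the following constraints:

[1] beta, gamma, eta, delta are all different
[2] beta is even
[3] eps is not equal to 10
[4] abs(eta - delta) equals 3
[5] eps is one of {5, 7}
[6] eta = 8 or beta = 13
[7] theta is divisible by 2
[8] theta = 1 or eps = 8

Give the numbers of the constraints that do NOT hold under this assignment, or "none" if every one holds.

Constraints 3, 5, 6, 7 are violated.

[1] values 14, 8, 10, 7 are pairwise distinct — satisfied.
[2] beta = 14 is even — satisfied.
[3] eps = 10, but 10 is required to differ — violated.
[4] abs(10 - 7) = 3 — satisfied.
[5] eps = 10 is not in {5, 7} — violated.
[6] eta = 10 ≠ 8 and beta = 14 ≠ 13; both disjuncts false — violated.
[7] 1 = 2*0 + 1, so 2 does not divide 1 — violated.
[8] theta = 1 = 1 (first disjunct) — satisfied.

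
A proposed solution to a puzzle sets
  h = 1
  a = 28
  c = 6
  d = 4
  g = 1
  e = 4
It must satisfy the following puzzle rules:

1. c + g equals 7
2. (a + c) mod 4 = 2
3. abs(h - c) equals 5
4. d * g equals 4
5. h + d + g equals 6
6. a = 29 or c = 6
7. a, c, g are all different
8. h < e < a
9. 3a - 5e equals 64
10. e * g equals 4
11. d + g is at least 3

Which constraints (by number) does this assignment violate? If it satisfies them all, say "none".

All constraints are satisfied.

1. c + g = 6 + 1 = 7 — satisfied.
2. a + c = 34; 34 mod 4 = 2 — satisfied.
3. abs(1 - 6) = 5 — satisfied.
4. d * g = 4 * 1 = 4 — satisfied.
5. h + d + g = 1 + 4 + 1 = 6 — satisfied.
6. a = 28 ≠ 29, but c = 6 = 6 (second disjunct) — satisfied.
7. values 28, 6, 1 are pairwise distinct — satisfied.
8. values 1 < 4 < 28 — satisfied.
9. 3a - 5e = 3(28) - 5(4) = 64 — satisfied.
10. e * g = 4 * 1 = 4 — satisfied.
11. d + g = 4 + 1 = 5; 5 ≥ 3 — satisfied.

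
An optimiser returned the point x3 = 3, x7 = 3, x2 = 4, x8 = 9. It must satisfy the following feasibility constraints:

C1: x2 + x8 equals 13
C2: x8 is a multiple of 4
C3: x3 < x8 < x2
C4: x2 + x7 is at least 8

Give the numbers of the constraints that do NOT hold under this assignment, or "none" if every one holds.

C1: x2 + x8 = 4 + 9 = 13 — holds.
C2: 9 = 4*2 + 1, so 4 does not divide 9 — does not hold.
C3: values 3, 9, 4; x8 = 9 is not < x2 = 4 — does not hold.
C4: x2 + x7 = 4 + 3 = 7; 7 < 8, bound 8 not met — does not hold.

Constraints 2, 3, and 4 do not hold.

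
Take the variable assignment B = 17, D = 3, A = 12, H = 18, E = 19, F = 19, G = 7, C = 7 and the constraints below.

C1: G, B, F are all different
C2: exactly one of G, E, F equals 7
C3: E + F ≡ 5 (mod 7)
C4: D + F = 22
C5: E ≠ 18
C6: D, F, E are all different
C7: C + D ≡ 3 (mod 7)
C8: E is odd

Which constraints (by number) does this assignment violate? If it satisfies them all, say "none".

C1: values 7, 17, 19 are pairwise distinct  ✓
C2: G=7, E=19, F=19; 1 of them equals 7  ✓
C3: E + F = 38; 38 mod 7 = 3, not 5  ✗
C4: D + F = 3 + 19 = 22  ✓
C5: E = 19, and 19 ≠ 18  ✓
C6: F = E = 19, not all different  ✗
C7: C + D = 10; 10 mod 7 = 3  ✓
C8: E = 19 is odd  ✓

Violated: 3 and 6.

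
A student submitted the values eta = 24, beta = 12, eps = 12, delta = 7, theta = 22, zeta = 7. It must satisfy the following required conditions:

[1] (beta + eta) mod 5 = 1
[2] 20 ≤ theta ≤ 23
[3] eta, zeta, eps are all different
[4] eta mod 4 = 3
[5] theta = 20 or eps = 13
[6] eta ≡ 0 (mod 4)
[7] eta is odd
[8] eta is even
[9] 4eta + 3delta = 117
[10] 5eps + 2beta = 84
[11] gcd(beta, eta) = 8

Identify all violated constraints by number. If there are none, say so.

The assignment fails constraints 4, 5, 7, and 11.

[1] beta + eta = 36; 36 mod 5 = 1 — satisfied.
[2] theta = 22 lies in [20, 23] — satisfied.
[3] values 24, 7, 12 are pairwise distinct — satisfied.
[4] 24 mod 4 = 0, not 3 — violated.
[5] theta = 22 ≠ 20 and eps = 12 ≠ 13; both disjuncts false — violated.
[6] 24 mod 4 = 0 — satisfied.
[7] eta = 24 is even — violated.
[8] eta = 24 is even — satisfied.
[9] 4eta + 3delta = 4(24) + 3(7) = 117 — satisfied.
[10] 5eps + 2beta = 5(12) + 2(12) = 84 — satisfied.
[11] gcd(12, 24) = 12, not 8 — violated.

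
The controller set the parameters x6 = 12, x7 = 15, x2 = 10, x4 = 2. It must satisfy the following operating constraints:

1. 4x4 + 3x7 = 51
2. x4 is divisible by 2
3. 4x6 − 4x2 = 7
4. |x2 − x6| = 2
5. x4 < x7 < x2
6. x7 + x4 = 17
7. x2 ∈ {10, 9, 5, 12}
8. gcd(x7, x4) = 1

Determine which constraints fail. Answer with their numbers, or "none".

1. 4x4 + 3x7 = 4(2) + 3(15) = 53, not 51 — fails.
2. 2 / 2 = 1, so 2 divides 2 — holds.
3. 4x6 − 4x2 = 4(12) − 4(10) = 8, not 7 — fails.
4. |10 − 12| = 2 — holds.
5. values 2, 15, 10; x7 = 15 is not < x2 = 10 — fails.
6. x7 + x4 = 15 + 2 = 17 — holds.
7. x2 = 10 is in {10, 9, 5, 12} — holds.
8. gcd(15, 2) = 1 — holds.

Violated: 1, 3, and 5.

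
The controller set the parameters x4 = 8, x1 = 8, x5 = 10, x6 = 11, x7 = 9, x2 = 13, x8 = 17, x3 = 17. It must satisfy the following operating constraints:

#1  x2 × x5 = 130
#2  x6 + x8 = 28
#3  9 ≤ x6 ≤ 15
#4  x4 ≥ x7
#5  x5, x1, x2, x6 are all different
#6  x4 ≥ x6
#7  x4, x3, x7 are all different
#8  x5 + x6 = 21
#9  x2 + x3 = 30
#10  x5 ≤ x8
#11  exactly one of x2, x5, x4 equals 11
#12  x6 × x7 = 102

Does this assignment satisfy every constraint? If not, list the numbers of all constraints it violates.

#1 x2 × x5 = 13 × 10 = 130 — OK.
#2 x6 + x8 = 11 + 17 = 28 — OK.
#3 x6 = 11 lies in [9, 15] — OK.
#4 x4 = 8, x7 = 9; 8 < 9 (want ≥) — violated.
#5 values 10, 8, 13, 11 are pairwise distinct — OK.
#6 x4 = 8, x6 = 11; 8 < 11 (want ≥) — violated.
#7 values 8, 17, 9 are pairwise distinct — OK.
#8 x5 + x6 = 10 + 11 = 21 — OK.
#9 x2 + x3 = 13 + 17 = 30 — OK.
#10 x5 = 10, x8 = 17; 10 ≤ 17 — OK.
#11 x2=13, x5=10, x4=8; 0 of them equal 11, not exactly one — violated.
#12 x6 × x7 = 11 × 9 = 99, not 102 — violated.

No — constraints 4, 6, 11, and 12 are not satisfied.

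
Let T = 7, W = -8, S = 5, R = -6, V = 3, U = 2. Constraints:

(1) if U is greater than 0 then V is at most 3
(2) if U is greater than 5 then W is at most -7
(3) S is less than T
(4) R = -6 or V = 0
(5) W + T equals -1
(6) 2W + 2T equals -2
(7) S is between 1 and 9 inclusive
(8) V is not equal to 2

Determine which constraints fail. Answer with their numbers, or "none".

(1) U = 2 > 0, so we need V ≤ 3; V = 3 ≤ 3 — OK.
(2) U = 2, not > 5; antecedent false, conditional vacuously true — OK.
(3) S = 5, T = 7; 5 < 7 — OK.
(4) R = -6 = -6 (first disjunct) — OK.
(5) W + T = -8 + 7 = -1 — OK.
(6) 2W + 2T = 2(-8) + 2(7) = -2 — OK.
(7) S = 5 lies in [1, 9] — OK.
(8) V = 3, and 3 ≠ 2 — OK.

None — every constraint holds.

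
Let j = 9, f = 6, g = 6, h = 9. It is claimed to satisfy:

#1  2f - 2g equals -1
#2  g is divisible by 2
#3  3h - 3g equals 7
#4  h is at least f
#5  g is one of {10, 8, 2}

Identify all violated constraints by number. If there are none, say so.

#1 2f - 2g = 2(6) - 2(6) = 0, not -1 — does not hold.
#2 6 / 2 = 3, so 2 divides 6 — holds.
#3 3h - 3g = 3(9) - 3(6) = 9, not 7 — does not hold.
#4 h = 9, f = 6; 9 ≥ 6 — holds.
#5 g = 6 is not in {10, 8, 2} — does not hold.

No — constraints 1, 3, and 5 are not satisfied.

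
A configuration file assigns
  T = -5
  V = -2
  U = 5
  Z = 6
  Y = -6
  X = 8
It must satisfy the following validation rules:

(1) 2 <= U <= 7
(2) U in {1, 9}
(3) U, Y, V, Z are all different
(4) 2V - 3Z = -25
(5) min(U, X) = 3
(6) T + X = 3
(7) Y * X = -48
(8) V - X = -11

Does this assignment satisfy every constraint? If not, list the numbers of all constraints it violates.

(1) U = 5 lies in [2, 7]  ✓
(2) U = 5 is not in {1, 9}  ✗
(3) values 5, -6, -2, 6 are pairwise distinct  ✓
(4) 2V - 3Z = 2(-2) - 3(6) = -22, not -25  ✗
(5) min(5, 8) = 5, not 3  ✗
(6) T + X = -5 + 8 = 3  ✓
(7) Y * X = -6 * 8 = -48  ✓
(8) V - X = -2 - 8 = -10, not -11  ✗

Constraints 2, 4, 5, and 8 do not hold.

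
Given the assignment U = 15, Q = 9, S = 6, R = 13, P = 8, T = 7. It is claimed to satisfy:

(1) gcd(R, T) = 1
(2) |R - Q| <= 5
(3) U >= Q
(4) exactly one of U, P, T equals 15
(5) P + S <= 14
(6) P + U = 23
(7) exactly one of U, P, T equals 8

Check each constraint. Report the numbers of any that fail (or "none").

All constraints are satisfied.

(1) gcd(13, 7) = 1  ✔
(2) |13 - 9| = 4; 4 ≤ 5  ✔
(3) U = 15, Q = 9; 15 ≥ 9  ✔
(4) U=15, P=8, T=7; 1 of them equals 15  ✔
(5) P + S = 8 + 6 = 14; 14 ≤ 14  ✔
(6) P + U = 8 + 15 = 23  ✔
(7) U=15, P=8, T=7; 1 of them equals 8  ✔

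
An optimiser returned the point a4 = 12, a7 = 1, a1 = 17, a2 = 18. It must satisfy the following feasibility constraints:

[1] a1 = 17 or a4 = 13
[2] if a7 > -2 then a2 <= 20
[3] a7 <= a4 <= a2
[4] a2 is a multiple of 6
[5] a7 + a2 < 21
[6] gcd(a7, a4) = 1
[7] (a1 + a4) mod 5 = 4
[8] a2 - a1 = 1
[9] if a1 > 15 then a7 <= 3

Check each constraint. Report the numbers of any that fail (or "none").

The assignment satisfies every constraint.

[1] a1 = 17 = 17 (first disjunct) — OK.
[2] a7 = 1 > -2, so we need a2 ≤ 20; a2 = 18 ≤ 20 — OK.
[3] values 1 <= 12 <= 18 — OK.
[4] 18 / 6 = 3, so 6 divides 18 — OK.
[5] a7 + a2 = 1 + 18 = 19; 19 < 21 — OK.
[6] gcd(1, 12) = 1 — OK.
[7] a1 + a4 = 29; 29 mod 5 = 4 — OK.
[8] a2 - a1 = 18 - 17 = 1 — OK.
[9] a1 = 17 > 15, so we need a7 ≤ 3; a7 = 1 ≤ 3 — OK.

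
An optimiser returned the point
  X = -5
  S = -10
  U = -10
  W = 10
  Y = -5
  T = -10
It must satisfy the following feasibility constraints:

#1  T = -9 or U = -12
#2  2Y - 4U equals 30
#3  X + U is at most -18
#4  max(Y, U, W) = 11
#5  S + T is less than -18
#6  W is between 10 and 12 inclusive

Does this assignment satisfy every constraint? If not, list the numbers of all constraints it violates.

Constraints 1, 3, 4 do not hold.

#1 T = -10 ≠ -9 and U = -10 ≠ -12; both disjuncts false  fails
#2 2Y - 4U = 2(-5) - 4(-10) = 30  holds
#3 X + U = -5 + (-10) = -15; -15 > -18, bound -18 not met  fails
#4 max(-5, -10, 10) = 10, not 11  fails
#5 S + T = -10 + (-10) = -20; -20 < -18  holds
#6 W = 10 lies in [10, 12]  holds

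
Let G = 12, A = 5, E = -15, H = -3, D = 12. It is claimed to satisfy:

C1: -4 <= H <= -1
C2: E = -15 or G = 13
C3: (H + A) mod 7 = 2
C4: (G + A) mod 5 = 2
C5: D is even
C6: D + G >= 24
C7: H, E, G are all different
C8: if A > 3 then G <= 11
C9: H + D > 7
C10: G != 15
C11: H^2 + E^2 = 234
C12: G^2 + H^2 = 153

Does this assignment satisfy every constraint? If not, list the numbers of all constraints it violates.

C1: H = -3 lies in [-4, -1]  true
C2: E = -15 = -15 (first disjunct)  true
C3: H + A = 2; 2 mod 7 = 2  true
C4: G + A = 17; 17 mod 5 = 2  true
C5: D = 12 is even  true
C6: D + G = 12 + 12 = 24; 24 ≥ 24  true
C7: values -3, -15, 12 are pairwise distinct  true
C8: A = 5 > 3, so we need G ≤ 11; but G = 12 > 11  false
C9: H + D = -3 + 12 = 9; 9 > 7  true
C10: G = 12, and 12 ≠ 15  true
C11: H^2 + E^2 = (-3)^2 + (-15)^2 = 9 + 225 = 234  true
C12: G^2 + H^2 = 12^2 + (-3)^2 = 144 + 9 = 153  true

Constraint 8 is violated.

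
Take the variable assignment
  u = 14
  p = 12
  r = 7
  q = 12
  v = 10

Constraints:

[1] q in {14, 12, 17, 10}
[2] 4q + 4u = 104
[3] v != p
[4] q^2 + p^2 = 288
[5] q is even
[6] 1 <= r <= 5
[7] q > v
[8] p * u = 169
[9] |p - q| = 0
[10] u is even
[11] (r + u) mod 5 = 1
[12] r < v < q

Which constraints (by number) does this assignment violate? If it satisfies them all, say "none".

[1] q = 12 is in {14, 12, 17, 10}  true
[2] 4q + 4u = 4(12) + 4(14) = 104  true
[3] v = 10, p = 12; distinct  true
[4] q^2 + p^2 = 12^2 + 12^2 = 144 + 144 = 288  true
[5] q = 12 is even  true
[6] r = 7 is outside [1, 5]  false
[7] q = 12, v = 10; 12 > 10  true
[8] p * u = 12 * 14 = 168, not 169  false
[9] |12 - 12| = 0  true
[10] u = 14 is even  true
[11] r + u = 21; 21 mod 5 = 1  true
[12] values 7 < 10 < 12  true

Violated: 6, 8.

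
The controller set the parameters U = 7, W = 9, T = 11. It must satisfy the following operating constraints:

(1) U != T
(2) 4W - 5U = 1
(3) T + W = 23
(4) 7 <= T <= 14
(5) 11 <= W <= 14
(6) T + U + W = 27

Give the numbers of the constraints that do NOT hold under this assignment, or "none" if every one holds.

(1) U = 7, T = 11; distinct  true
(2) 4W - 5U = 4(9) - 5(7) = 1  true
(3) T + W = 11 + 9 = 20, not 23  false
(4) T = 11 lies in [7, 14]  true
(5) W = 9 is outside [11, 14]  false
(6) T + U + W = 11 + 7 + 9 = 27  true

Constraints 3 and 5 do not hold.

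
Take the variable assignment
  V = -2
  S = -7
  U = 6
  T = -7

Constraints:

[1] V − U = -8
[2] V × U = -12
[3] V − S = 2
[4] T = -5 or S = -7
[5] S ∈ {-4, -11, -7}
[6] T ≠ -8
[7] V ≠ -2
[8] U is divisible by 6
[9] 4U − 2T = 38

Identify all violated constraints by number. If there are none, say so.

[1] V − U = -2 − 6 = -8  ✔
[2] V × U = -2 × 6 = -12  ✔
[3] V − S = -2 − (-7) = 5, not 2  ✘
[4] T = -7 ≠ -5, but S = -7 = -7 (second disjunct)  ✔
[5] S = -7 is in {-4, -11, -7}  ✔
[6] T = -7, and -7 ≠ -8  ✔
[7] V = -2, but -2 is required to differ  ✘
[8] 6 / 6 = 1, so 6 divides 6  ✔
[9] 4U − 2T = 4(6) − 2(-7) = 38  ✔

Violated: 3, 7.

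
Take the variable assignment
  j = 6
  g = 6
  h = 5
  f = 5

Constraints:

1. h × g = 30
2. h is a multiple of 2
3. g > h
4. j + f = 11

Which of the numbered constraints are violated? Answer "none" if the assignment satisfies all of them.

Constraint 2 does not hold.

1. h × g = 5 × 6 = 30  ✓
2. 5 = 2×2 + 1, so 2 does not divide 5  ✗
3. g = 6, h = 5; 6 > 5  ✓
4. j + f = 6 + 5 = 11  ✓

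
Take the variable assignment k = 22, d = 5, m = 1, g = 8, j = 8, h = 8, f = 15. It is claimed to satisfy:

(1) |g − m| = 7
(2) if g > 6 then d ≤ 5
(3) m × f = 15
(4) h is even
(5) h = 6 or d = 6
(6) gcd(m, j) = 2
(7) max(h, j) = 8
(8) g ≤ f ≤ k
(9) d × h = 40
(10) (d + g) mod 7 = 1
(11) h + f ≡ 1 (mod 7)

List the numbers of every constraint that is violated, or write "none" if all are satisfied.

(1) |8 − 1| = 7 — OK.
(2) g = 8 > 6, so we need d ≤ 5; d = 5 ≤ 5 — OK.
(3) m × f = 1 × 15 = 15 — OK.
(4) h = 8 is even — OK.
(5) h = 8 ≠ 6 and d = 5 ≠ 6; both disjuncts false — violated.
(6) gcd(1, 8) = 1, not 2 — violated.
(7) max(8, 8) = 8 — OK.
(8) values 8 ≤ 15 ≤ 22 — OK.
(9) d × h = 5 × 8 = 40 — OK.
(10) d + g = 13; 13 mod 7 = 6, not 1 — violated.
(11) h + f = 23; 23 mod 7 = 2, not 1 — violated.

Constraints 5, 6, 10, and 11 do not hold.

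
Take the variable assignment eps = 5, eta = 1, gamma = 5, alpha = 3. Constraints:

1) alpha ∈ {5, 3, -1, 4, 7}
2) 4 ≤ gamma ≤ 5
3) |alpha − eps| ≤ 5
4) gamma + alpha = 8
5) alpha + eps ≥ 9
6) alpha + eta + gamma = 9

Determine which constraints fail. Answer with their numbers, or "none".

1) alpha = 3 is in {5, 3, -1, 4, 7} — OK.
2) gamma = 5 lies in [4, 5] — OK.
3) |3 − 5| = 2; 2 ≤ 5 — OK.
4) gamma + alpha = 5 + 3 = 8 — OK.
5) alpha + eps = 3 + 5 = 8; 8 < 9, bound 9 not met — violated.
6) alpha + eta + gamma = 3 + 1 + 5 = 9 — OK.

Violated: 5.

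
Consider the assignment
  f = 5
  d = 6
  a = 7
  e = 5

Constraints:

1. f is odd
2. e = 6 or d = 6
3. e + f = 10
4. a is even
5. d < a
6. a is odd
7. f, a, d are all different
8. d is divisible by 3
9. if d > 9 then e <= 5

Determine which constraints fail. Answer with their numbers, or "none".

Constraint 4 does not hold.

1. f = 5 is odd — holds.
2. e = 5 ≠ 6, but d = 6 = 6 (second disjunct) — holds.
3. e + f = 5 + 5 = 10 — holds.
4. a = 7 is odd — does not hold.
5. d = 6, a = 7; 6 < 7 — holds.
6. a = 7 is odd — holds.
7. values 5, 7, 6 are pairwise distinct — holds.
8. 6 / 3 = 2, so 3 divides 6 — holds.
9. d = 6, not > 9; antecedent false, conditional vacuously true — holds.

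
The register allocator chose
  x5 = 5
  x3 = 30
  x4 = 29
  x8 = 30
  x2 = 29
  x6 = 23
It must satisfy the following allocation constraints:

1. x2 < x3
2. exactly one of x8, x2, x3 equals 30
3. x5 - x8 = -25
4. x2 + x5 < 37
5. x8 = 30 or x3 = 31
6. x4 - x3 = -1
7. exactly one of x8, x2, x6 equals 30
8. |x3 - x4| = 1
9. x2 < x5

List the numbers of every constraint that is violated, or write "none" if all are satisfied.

1. x2 = 29, x3 = 30; 29 < 30 — holds.
2. x8=30, x2=29, x3=30; 2 of them equal 30, not exactly one — does not hold.
3. x5 - x8 = 5 - 30 = -25 — holds.
4. x2 + x5 = 29 + 5 = 34; 34 < 37 — holds.
5. x8 = 30 = 30 (first disjunct) — holds.
6. x4 - x3 = 29 - 30 = -1 — holds.
7. x8=30, x2=29, x6=23; 1 of them equals 30 — holds.
8. |30 - 29| = 1 — holds.
9. x2 = 29, x5 = 5; 29 ≥ 5 (want <) — does not hold.

Violated: 2, 9.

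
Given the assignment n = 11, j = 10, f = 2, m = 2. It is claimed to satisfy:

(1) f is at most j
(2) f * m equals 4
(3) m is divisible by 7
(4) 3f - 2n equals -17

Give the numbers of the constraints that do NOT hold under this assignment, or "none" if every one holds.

(1) f = 2, j = 10; 2 ≤ 10  holds
(2) f * m = 2 * 2 = 4  holds
(3) 2 = 7*0 + 2, so 7 does not divide 2  fails
(4) 3f - 2n = 3(2) - 2(11) = -16, not -17  fails

Constraints 3, 4 are violated.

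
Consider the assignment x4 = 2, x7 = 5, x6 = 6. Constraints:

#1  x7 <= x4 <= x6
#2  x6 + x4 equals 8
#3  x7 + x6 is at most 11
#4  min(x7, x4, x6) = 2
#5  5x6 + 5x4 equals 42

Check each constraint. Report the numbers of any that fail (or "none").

Constraints 1 and 5 do not hold.

#1 values 5, 2, 6; x7 = 5 is not <= x4 = 2 — fails.
#2 x6 + x4 = 6 + 2 = 8 — holds.
#3 x7 + x6 = 5 + 6 = 11; 11 ≤ 11 — holds.
#4 min(5, 2, 6) = 2 — holds.
#5 5x6 + 5x4 = 5(6) + 5(2) = 40, not 42 — fails.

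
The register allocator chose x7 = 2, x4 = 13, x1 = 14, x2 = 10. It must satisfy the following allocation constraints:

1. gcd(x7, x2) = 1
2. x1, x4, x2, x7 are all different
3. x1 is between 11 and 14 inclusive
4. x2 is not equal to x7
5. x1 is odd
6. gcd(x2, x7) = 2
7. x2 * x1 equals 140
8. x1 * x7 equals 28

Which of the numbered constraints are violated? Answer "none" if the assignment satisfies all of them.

No — constraints 1, 5 are not satisfied.

1. gcd(2, 10) = 2, not 1 — does not hold.
2. values 14, 13, 10, 2 are pairwise distinct — holds.
3. x1 = 14 lies in [11, 14] — holds.
4. x2 = 10, x7 = 2; distinct — holds.
5. x1 = 14 is even — does not hold.
6. gcd(10, 2) = 2 — holds.
7. x2 * x1 = 10 * 14 = 140 — holds.
8. x1 * x7 = 14 * 2 = 28 — holds.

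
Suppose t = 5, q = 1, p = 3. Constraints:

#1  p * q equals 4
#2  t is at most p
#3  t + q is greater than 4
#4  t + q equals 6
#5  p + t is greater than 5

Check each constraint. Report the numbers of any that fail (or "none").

No — constraints 1 and 2 are not satisfied.

#1 p * q = 3 * 1 = 3, not 4 — violated.
#2 t = 5, p = 3; 5 > 3 (want ≤) — violated.
#3 t + q = 5 + 1 = 6; 6 > 4 — satisfied.
#4 t + q = 5 + 1 = 6 — satisfied.
#5 p + t = 3 + 5 = 8; 8 > 5 — satisfied.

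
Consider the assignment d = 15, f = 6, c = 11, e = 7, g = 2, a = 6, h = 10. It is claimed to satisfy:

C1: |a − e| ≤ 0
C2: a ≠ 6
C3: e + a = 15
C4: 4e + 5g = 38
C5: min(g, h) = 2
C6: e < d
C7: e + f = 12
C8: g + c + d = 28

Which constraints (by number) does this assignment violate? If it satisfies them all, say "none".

The assignment fails constraints 1, 2, 3, and 7.

C1: |6 − 7| = 1; 1 > 0, exceeds bound 0  ✘
C2: a = 6, but 6 is required to differ  ✘
C3: e + a = 7 + 6 = 13, not 15  ✘
C4: 4e + 5g = 4(7) + 5(2) = 38  ✔
C5: min(2, 10) = 2  ✔
C6: e = 7, d = 15; 7 < 15  ✔
C7: e + f = 7 + 6 = 13, not 12  ✘
C8: g + c + d = 2 + 11 + 15 = 28  ✔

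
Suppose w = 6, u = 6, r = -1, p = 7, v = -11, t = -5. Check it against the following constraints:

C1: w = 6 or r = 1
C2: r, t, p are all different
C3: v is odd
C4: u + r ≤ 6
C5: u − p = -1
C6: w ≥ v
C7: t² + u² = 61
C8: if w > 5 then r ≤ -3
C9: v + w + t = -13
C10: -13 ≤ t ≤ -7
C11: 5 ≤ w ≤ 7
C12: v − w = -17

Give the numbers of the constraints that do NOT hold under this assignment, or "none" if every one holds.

Constraints 8, 9, 10 do not hold.

C1: w = 6 = 6 (first disjunct) — holds.
C2: values -1, -5, 7 are pairwise distinct — holds.
C3: v = -11 is odd — holds.
C4: u + r = 6 + (-1) = 5; 5 ≤ 6 — holds.
C5: u − p = 6 − 7 = -1 — holds.
C6: w = 6, v = -11; 6 ≥ -11 — holds.
C7: t² + u² = (-5)² + 6² = 25 + 36 = 61 — holds.
C8: w = 6 > 5, so we need r ≤ -3; but r = -1 > -3 — does not hold.
C9: v + w + t = -11 + 6 + (-5) = -10, not -13 — does not hold.
C10: t = -5 is outside [-13, -7] — does not hold.
C11: w = 6 lies in [5, 7] — holds.
C12: v − w = -11 − 6 = -17 — holds.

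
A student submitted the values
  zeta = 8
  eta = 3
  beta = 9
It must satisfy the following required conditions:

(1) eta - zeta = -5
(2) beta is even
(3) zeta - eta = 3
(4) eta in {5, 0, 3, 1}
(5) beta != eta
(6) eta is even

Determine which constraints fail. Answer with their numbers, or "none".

(1) eta - zeta = 3 - 8 = -5 — satisfied.
(2) beta = 9 is odd — violated.
(3) zeta - eta = 8 - 3 = 5, not 3 — violated.
(4) eta = 3 is in {5, 0, 3, 1} — satisfied.
(5) beta = 9, eta = 3; distinct — satisfied.
(6) eta = 3 is odd — violated.

Constraints 2, 3, and 6 do not hold.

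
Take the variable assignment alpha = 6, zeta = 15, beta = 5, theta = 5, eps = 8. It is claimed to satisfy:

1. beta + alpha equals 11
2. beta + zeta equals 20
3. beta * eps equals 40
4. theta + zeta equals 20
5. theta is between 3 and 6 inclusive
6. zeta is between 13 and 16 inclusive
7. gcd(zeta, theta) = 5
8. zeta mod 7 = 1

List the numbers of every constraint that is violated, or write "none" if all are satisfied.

1. beta + alpha = 5 + 6 = 11 — holds.
2. beta + zeta = 5 + 15 = 20 — holds.
3. beta * eps = 5 * 8 = 40 — holds.
4. theta + zeta = 5 + 15 = 20 — holds.
5. theta = 5 lies in [3, 6] — holds.
6. zeta = 15 lies in [13, 16] — holds.
7. gcd(15, 5) = 5 — holds.
8. 15 mod 7 = 1 — holds.

The assignment satisfies every constraint.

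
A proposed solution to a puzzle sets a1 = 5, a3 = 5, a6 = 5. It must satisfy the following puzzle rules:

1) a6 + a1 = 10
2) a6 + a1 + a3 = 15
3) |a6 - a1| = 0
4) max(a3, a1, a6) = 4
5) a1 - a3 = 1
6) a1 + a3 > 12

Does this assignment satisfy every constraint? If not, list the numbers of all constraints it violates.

Constraints 4, 5, and 6 do not hold.

1) a6 + a1 = 5 + 5 = 10  OK
2) a6 + a1 + a3 = 5 + 5 + 5 = 15  OK
3) |5 - 5| = 0  OK
4) max(5, 5, 5) = 5, not 4  FAIL
5) a1 - a3 = 5 - 5 = 0, not 1  FAIL
6) a1 + a3 = 5 + 5 = 10; 10 ≤ 12, bound 12 not met  FAIL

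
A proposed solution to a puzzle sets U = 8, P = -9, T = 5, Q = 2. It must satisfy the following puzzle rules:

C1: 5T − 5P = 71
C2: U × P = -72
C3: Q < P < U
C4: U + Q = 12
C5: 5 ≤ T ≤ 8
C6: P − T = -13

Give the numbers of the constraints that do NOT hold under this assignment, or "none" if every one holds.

C1: 5T − 5P = 5(5) − 5(-9) = 70, not 71  FAIL
C2: U × P = 8 × (-9) = -72  OK
C3: values 2, -9, 8; Q = 2 is not < P = -9  FAIL
C4: U + Q = 8 + 2 = 10, not 12  FAIL
C5: T = 5 lies in [5, 8]  OK
C6: P − T = -9 − 5 = -14, not -13  FAIL

Constraints 1, 3, 4, and 6 are violated.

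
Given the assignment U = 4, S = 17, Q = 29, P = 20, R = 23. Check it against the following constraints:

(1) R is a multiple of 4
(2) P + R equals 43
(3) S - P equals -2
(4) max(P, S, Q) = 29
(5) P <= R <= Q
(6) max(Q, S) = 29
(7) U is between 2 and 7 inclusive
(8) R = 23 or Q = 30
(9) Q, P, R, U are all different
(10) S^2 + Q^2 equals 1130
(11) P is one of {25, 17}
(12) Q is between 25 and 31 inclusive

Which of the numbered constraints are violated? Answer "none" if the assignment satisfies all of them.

(1) 23 = 4*5 + 3, so 4 does not divide 23 — violated.
(2) P + R = 20 + 23 = 43 — OK.
(3) S - P = 17 - 20 = -3, not -2 — violated.
(4) max(20, 17, 29) = 29 — OK.
(5) values 20 <= 23 <= 29 — OK.
(6) max(29, 17) = 29 — OK.
(7) U = 4 lies in [2, 7] — OK.
(8) R = 23 = 23 (first disjunct) — OK.
(9) values 29, 20, 23, 4 are pairwise distinct — OK.
(10) S^2 + Q^2 = 17^2 + 29^2 = 289 + 841 = 1130 — OK.
(11) P = 20 is not in {25, 17} — violated.
(12) Q = 29 lies in [25, 31] — OK.

The assignment fails constraints 1, 3, 11.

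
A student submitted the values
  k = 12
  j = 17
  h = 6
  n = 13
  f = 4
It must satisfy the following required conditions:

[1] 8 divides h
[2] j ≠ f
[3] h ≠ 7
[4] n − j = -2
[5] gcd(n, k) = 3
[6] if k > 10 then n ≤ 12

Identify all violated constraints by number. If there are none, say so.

[1] 6 = 8×0 + 6, so 8 does not divide 6 — does not hold.
[2] j = 17, f = 4; distinct — holds.
[3] h = 6, and 6 ≠ 7 — holds.
[4] n − j = 13 − 17 = -4, not -2 — does not hold.
[5] gcd(13, 12) = 1, not 3 — does not hold.
[6] k = 12 > 10, so we need n ≤ 12; but n = 13 > 12 — does not hold.

No — constraints 1, 4, 5, 6 are not satisfied.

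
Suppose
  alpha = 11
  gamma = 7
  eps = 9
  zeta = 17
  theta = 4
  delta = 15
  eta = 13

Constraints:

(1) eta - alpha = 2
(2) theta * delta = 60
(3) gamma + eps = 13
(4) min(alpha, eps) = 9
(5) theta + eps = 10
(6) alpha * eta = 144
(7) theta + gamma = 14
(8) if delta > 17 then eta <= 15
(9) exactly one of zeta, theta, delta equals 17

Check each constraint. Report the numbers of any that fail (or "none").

(1) eta - alpha = 13 - 11 = 2 — holds.
(2) theta * delta = 4 * 15 = 60 — holds.
(3) gamma + eps = 7 + 9 = 16, not 13 — does not hold.
(4) min(11, 9) = 9 — holds.
(5) theta + eps = 4 + 9 = 13, not 10 — does not hold.
(6) alpha * eta = 11 * 13 = 143, not 144 — does not hold.
(7) theta + gamma = 4 + 7 = 11, not 14 — does not hold.
(8) delta = 15, not > 17; antecedent false, conditional vacuously true — holds.
(9) zeta=17, theta=4, delta=15; 1 of them equals 17 — holds.

Constraints 3, 5, 6, 7 do not hold.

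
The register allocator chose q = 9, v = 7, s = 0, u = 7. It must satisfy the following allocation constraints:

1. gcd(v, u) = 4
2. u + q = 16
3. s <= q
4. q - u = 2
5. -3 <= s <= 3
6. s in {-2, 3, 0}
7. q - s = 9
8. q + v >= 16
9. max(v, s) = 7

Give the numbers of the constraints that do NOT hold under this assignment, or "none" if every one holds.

No — constraint 1 is not satisfied.

1. gcd(7, 7) = 7, not 4  FAIL
2. u + q = 7 + 9 = 16  OK
3. s = 0, q = 9; 0 ≤ 9  OK
4. q - u = 9 - 7 = 2  OK
5. s = 0 lies in [-3, 3]  OK
6. s = 0 is in {-2, 3, 0}  OK
7. q - s = 9 - 0 = 9  OK
8. q + v = 9 + 7 = 16; 16 ≥ 16  OK
9. max(7, 0) = 7  OK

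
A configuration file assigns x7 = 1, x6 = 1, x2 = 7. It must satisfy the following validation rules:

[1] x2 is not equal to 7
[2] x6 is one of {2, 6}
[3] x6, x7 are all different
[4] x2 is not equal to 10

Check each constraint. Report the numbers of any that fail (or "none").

[1] x2 = 7, but 7 is required to differ  fails
[2] x6 = 1 is not in {2, 6}  fails
[3] x6 = x7 = 1, not all different  fails
[4] x2 = 7, and 7 ≠ 10  holds

Constraints 1, 2, and 3 do not hold.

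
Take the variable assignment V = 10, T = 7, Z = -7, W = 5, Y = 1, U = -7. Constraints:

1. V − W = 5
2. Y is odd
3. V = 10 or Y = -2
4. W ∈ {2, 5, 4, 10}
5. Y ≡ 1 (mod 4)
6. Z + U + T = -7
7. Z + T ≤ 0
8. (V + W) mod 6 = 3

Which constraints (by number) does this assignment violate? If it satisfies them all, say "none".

1. V − W = 10 − 5 = 5  ✔
2. Y = 1 is odd  ✔
3. V = 10 = 10 (first disjunct)  ✔
4. W = 5 is in {2, 5, 4, 10}  ✔
5. 1 mod 4 = 1  ✔
6. Z + U + T = -7 + (-7) + 7 = -7  ✔
7. Z + T = -7 + 7 = 0; 0 ≤ 0  ✔
8. V + W = 15; 15 mod 6 = 3  ✔

All constraints are satisfied.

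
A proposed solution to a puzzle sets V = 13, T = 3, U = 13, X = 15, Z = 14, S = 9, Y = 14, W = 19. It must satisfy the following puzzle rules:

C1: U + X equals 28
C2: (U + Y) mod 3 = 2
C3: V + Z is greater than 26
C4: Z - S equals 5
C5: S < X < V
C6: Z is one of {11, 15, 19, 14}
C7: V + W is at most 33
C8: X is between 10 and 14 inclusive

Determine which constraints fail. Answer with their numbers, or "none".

Violated: 2, 5, and 8.

C1: U + X = 13 + 15 = 28  true
C2: U + Y = 27; 27 mod 3 = 0, not 2  false
C3: V + Z = 13 + 14 = 27; 27 > 26  true
C4: Z - S = 14 - 9 = 5  true
C5: values 9, 15, 13; X = 15 is not < V = 13  false
C6: Z = 14 is in {11, 15, 19, 14}  true
C7: V + W = 13 + 19 = 32; 32 ≤ 33  true
C8: X = 15 is outside [10, 14]  false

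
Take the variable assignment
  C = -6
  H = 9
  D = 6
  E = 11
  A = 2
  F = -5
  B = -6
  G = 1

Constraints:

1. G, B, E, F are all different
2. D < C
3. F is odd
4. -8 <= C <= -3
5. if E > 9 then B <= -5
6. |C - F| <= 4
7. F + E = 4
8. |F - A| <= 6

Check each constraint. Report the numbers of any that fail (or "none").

The assignment fails constraints 2, 7, 8.

1. values 1, -6, 11, -5 are pairwise distinct — OK.
2. D = 6, C = -6; 6 ≥ -6 (want <) — violated.
3. F = -5 is odd — OK.
4. C = -6 lies in [-8, -3] — OK.
5. E = 11 > 9, so we need B ≤ -5; B = -6 ≤ -5 — OK.
6. |-6 - (-5)| = 1; 1 ≤ 4 — OK.
7. F + E = -5 + 11 = 6, not 4 — violated.
8. |-5 - 2| = 7; 7 > 6, exceeds bound 6 — violated.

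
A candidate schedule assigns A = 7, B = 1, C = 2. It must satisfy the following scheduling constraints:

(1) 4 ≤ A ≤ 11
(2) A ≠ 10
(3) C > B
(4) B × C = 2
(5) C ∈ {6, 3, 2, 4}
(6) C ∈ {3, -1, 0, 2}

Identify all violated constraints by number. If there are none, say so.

None — every constraint holds.

(1) A = 7 lies in [4, 11] — holds.
(2) A = 7, and 7 ≠ 10 — holds.
(3) C = 2, B = 1; 2 > 1 — holds.
(4) B × C = 1 × 2 = 2 — holds.
(5) C = 2 is in {6, 3, 2, 4} — holds.
(6) C = 2 is in {3, -1, 0, 2} — holds.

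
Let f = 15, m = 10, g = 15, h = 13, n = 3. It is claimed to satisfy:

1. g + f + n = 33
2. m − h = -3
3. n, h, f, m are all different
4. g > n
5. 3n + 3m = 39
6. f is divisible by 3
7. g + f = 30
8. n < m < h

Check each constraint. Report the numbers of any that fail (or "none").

The assignment satisfies every constraint.

1. g + f + n = 15 + 15 + 3 = 33 — OK.
2. m − h = 10 − 13 = -3 — OK.
3. values 3, 13, 15, 10 are pairwise distinct — OK.
4. g = 15, n = 3; 15 > 3 — OK.
5. 3n + 3m = 3(3) + 3(10) = 39 — OK.
6. 15 / 3 = 5, so 3 divides 15 — OK.
7. g + f = 15 + 15 = 30 — OK.
8. values 3 < 10 < 13 — OK.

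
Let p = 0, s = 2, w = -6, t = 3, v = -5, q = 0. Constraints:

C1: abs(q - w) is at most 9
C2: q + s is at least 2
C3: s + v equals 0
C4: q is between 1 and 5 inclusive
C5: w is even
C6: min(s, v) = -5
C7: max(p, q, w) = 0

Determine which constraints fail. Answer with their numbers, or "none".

C1: abs(0 - (-6)) = 6; 6 ≤ 9  ✓
C2: q + s = 0 + 2 = 2; 2 ≥ 2  ✓
C3: s + v = 2 + (-5) = -3, not 0  ✗
C4: q = 0 is outside [1, 5]  ✗
C5: w = -6 is even  ✓
C6: min(2, -5) = -5  ✓
C7: max(0, 0, -6) = 0  ✓

No — constraints 3 and 4 are not satisfied.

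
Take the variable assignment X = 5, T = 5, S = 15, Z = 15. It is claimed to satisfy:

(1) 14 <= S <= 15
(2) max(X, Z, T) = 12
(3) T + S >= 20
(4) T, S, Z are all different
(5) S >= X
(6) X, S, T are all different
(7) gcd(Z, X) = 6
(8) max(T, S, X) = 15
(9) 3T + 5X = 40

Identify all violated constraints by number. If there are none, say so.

(1) S = 15 lies in [14, 15]  yes
(2) max(5, 15, 5) = 15, not 12  no
(3) T + S = 5 + 15 = 20; 20 ≥ 20  yes
(4) S = Z = 15, not all different  no
(5) S = 15, X = 5; 15 ≥ 5  yes
(6) X = T = 5, not all different  no
(7) gcd(15, 5) = 5, not 6  no
(8) max(5, 15, 5) = 15  yes
(9) 3T + 5X = 3(5) + 5(5) = 40  yes

No — constraints 2, 4, 6, and 7 are not satisfied.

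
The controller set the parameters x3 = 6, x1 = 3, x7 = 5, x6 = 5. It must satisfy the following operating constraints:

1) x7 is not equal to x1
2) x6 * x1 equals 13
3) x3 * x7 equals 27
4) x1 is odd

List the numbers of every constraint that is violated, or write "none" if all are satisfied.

Violated: 2 and 3.

1) x7 = 5, x1 = 3; distinct — OK.
2) x6 * x1 = 5 * 3 = 15, not 13 — violated.
3) x3 * x7 = 6 * 5 = 30, not 27 — violated.
4) x1 = 3 is odd — OK.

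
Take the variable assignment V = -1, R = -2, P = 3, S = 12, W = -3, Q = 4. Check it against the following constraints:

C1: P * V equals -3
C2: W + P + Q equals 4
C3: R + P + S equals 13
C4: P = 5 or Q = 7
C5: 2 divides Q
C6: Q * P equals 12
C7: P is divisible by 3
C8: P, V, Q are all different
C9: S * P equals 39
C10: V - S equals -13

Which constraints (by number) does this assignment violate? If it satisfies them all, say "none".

Constraints 4, 9 do not hold.

C1: P * V = 3 * (-1) = -3 — holds.
C2: W + P + Q = -3 + 3 + 4 = 4 — holds.
C3: R + P + S = -2 + 3 + 12 = 13 — holds.
C4: P = 3 ≠ 5 and Q = 4 ≠ 7; both disjuncts false — fails.
C5: 4 / 2 = 2, so 2 divides 4 — holds.
C6: Q * P = 4 * 3 = 12 — holds.
C7: 3 / 3 = 1, so 3 divides 3 — holds.
C8: values 3, -1, 4 are pairwise distinct — holds.
C9: S * P = 12 * 3 = 36, not 39 — fails.
C10: V - S = -1 - 12 = -13 — holds.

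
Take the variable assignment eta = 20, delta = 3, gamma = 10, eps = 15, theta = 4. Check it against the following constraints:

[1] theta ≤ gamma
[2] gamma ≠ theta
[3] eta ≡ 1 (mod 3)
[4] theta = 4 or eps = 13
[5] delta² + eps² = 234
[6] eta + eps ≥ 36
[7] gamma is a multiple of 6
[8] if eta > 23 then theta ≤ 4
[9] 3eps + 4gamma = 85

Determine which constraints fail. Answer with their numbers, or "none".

[1] theta = 4, gamma = 10; 4 ≤ 10 — OK.
[2] gamma = 10, theta = 4; distinct — OK.
[3] 20 mod 3 = 2, not 1 — violated.
[4] theta = 4 = 4 (first disjunct) — OK.
[5] delta² + eps² = 3² + 15² = 9 + 225 = 234 — OK.
[6] eta + eps = 20 + 15 = 35; 35 < 36, bound 36 not met — violated.
[7] 10 = 6×1 + 4, so 6 does not divide 10 — violated.
[8] eta = 20, not > 23; antecedent false, conditional vacuously true — OK.
[9] 3eps + 4gamma = 3(15) + 4(10) = 85 — OK.

Constraints 3, 6, and 7 are violated.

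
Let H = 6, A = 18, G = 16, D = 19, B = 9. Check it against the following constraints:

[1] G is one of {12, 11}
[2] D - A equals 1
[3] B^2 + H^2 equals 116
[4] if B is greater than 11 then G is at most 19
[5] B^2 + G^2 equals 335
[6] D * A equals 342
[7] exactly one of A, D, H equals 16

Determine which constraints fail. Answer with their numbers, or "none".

[1] G = 16 is not in {12, 11} — violated.
[2] D - A = 19 - 18 = 1 — satisfied.
[3] B^2 + H^2 = 9^2 + 6^2 = 81 + 36 = 117, not 116 — violated.
[4] B = 9, not > 11; antecedent false, conditional vacuously true — satisfied.
[5] B^2 + G^2 = 9^2 + 16^2 = 81 + 256 = 337, not 335 — violated.
[6] D * A = 19 * 18 = 342 — satisfied.
[7] A=18, D=19, H=6; 0 of them equal 16, not exactly one — violated.

No — constraints 1, 3, 5, 7 are not satisfied.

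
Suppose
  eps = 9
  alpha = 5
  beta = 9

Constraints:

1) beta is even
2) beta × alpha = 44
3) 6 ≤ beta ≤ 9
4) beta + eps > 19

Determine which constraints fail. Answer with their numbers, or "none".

Constraints 1, 2, and 4 are violated.

1) beta = 9 is odd  ✘
2) beta × alpha = 9 × 5 = 45, not 44  ✘
3) beta = 9 lies in [6, 9]  ✔
4) beta + eps = 9 + 9 = 18; 18 ≤ 19, bound 19 not met  ✘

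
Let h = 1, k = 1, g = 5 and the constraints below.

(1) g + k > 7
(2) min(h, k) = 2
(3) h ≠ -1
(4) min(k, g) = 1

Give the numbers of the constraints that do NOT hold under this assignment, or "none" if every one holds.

(1) g + k = 5 + 1 = 6; 6 ≤ 7, bound 7 not met — does not hold.
(2) min(1, 1) = 1, not 2 — does not hold.
(3) h = 1, and 1 ≠ -1 — holds.
(4) min(1, 5) = 1 — holds.

Constraints 1 and 2 do not hold.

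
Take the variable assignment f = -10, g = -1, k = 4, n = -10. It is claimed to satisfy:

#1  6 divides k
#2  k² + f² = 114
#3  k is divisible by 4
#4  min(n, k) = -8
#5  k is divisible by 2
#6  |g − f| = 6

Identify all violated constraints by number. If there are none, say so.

Violated: 1, 2, 4, 6.

#1 4 = 6×0 + 4, so 6 does not divide 4 — does not hold.
#2 k² + f² = 4² + (-10)² = 16 + 100 = 116, not 114 — does not hold.
#3 4 / 4 = 1, so 4 divides 4 — holds.
#4 min(-10, 4) = -10, not -8 — does not hold.
#5 4 / 2 = 2, so 2 divides 4 — holds.
#6 |-1 − (-10)| = 9, not 6 — does not hold.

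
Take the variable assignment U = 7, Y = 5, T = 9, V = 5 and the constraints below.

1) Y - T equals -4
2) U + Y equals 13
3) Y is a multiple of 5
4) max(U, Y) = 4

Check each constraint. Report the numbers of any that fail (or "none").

The assignment fails constraints 2 and 4.

1) Y - T = 5 - 9 = -4 — holds.
2) U + Y = 7 + 5 = 12, not 13 — fails.
3) 5 / 5 = 1, so 5 divides 5 — holds.
4) max(7, 5) = 7, not 4 — fails.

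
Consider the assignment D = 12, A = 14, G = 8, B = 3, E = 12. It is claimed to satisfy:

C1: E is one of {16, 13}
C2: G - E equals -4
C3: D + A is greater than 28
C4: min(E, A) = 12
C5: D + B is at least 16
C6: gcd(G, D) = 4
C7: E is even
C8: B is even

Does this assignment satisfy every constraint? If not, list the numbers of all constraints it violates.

C1: E = 12 is not in {16, 13} — violated.
C2: G - E = 8 - 12 = -4 — satisfied.
C3: D + A = 12 + 14 = 26; 26 ≤ 28, bound 28 not met — violated.
C4: min(12, 14) = 12 — satisfied.
C5: D + B = 12 + 3 = 15; 15 < 16, bound 16 not met — violated.
C6: gcd(8, 12) = 4 — satisfied.
C7: E = 12 is even — satisfied.
C8: B = 3 is odd — violated.

Violated: 1, 3, 5, and 8.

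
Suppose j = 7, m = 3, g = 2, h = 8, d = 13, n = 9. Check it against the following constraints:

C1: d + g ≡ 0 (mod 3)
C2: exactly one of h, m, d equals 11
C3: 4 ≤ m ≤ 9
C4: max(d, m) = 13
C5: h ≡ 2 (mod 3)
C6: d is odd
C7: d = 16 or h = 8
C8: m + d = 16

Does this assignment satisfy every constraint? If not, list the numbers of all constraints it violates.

C1: d + g = 15; 15 mod 3 = 0 — OK.
C2: h=8, m=3, d=13; 0 of them equal 11, not exactly one — violated.
C3: m = 3 is outside [4, 9] — violated.
C4: max(13, 3) = 13 — OK.
C5: 8 mod 3 = 2 — OK.
C6: d = 13 is odd — OK.
C7: d = 13 ≠ 16, but h = 8 = 8 (second disjunct) — OK.
C8: m + d = 3 + 13 = 16 — OK.

Constraints 2 and 3 are violated.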